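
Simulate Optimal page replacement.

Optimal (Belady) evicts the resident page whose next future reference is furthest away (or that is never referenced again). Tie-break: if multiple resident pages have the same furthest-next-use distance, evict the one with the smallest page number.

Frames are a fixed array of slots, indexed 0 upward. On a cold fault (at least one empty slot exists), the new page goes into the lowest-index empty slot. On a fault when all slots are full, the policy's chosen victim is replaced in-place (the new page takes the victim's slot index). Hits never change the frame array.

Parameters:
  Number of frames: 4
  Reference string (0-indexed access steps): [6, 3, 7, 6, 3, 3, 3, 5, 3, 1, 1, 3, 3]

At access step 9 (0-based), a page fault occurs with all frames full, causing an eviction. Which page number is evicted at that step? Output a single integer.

Step 0: ref 6 -> FAULT, frames=[6,-,-,-]
Step 1: ref 3 -> FAULT, frames=[6,3,-,-]
Step 2: ref 7 -> FAULT, frames=[6,3,7,-]
Step 3: ref 6 -> HIT, frames=[6,3,7,-]
Step 4: ref 3 -> HIT, frames=[6,3,7,-]
Step 5: ref 3 -> HIT, frames=[6,3,7,-]
Step 6: ref 3 -> HIT, frames=[6,3,7,-]
Step 7: ref 5 -> FAULT, frames=[6,3,7,5]
Step 8: ref 3 -> HIT, frames=[6,3,7,5]
Step 9: ref 1 -> FAULT, evict 5, frames=[6,3,7,1]
At step 9: evicted page 5

Answer: 5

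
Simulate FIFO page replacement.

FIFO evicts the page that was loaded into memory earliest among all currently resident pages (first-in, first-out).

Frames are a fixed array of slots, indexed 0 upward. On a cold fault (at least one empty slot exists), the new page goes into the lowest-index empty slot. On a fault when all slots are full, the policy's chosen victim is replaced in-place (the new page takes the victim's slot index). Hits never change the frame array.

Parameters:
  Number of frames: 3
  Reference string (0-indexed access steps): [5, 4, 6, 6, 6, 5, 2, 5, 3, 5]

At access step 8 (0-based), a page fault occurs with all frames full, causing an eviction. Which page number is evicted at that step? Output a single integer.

Answer: 6

Derivation:
Step 0: ref 5 -> FAULT, frames=[5,-,-]
Step 1: ref 4 -> FAULT, frames=[5,4,-]
Step 2: ref 6 -> FAULT, frames=[5,4,6]
Step 3: ref 6 -> HIT, frames=[5,4,6]
Step 4: ref 6 -> HIT, frames=[5,4,6]
Step 5: ref 5 -> HIT, frames=[5,4,6]
Step 6: ref 2 -> FAULT, evict 5, frames=[2,4,6]
Step 7: ref 5 -> FAULT, evict 4, frames=[2,5,6]
Step 8: ref 3 -> FAULT, evict 6, frames=[2,5,3]
At step 8: evicted page 6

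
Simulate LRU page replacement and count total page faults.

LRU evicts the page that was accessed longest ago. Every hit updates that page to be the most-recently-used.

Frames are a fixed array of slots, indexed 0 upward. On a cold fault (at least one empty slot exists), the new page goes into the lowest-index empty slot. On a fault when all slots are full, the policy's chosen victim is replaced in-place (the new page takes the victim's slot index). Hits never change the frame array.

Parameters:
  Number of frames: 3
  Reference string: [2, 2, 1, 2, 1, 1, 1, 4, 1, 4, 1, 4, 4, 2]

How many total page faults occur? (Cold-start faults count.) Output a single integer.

Step 0: ref 2 → FAULT, frames=[2,-,-]
Step 1: ref 2 → HIT, frames=[2,-,-]
Step 2: ref 1 → FAULT, frames=[2,1,-]
Step 3: ref 2 → HIT, frames=[2,1,-]
Step 4: ref 1 → HIT, frames=[2,1,-]
Step 5: ref 1 → HIT, frames=[2,1,-]
Step 6: ref 1 → HIT, frames=[2,1,-]
Step 7: ref 4 → FAULT, frames=[2,1,4]
Step 8: ref 1 → HIT, frames=[2,1,4]
Step 9: ref 4 → HIT, frames=[2,1,4]
Step 10: ref 1 → HIT, frames=[2,1,4]
Step 11: ref 4 → HIT, frames=[2,1,4]
Step 12: ref 4 → HIT, frames=[2,1,4]
Step 13: ref 2 → HIT, frames=[2,1,4]
Total faults: 3

Answer: 3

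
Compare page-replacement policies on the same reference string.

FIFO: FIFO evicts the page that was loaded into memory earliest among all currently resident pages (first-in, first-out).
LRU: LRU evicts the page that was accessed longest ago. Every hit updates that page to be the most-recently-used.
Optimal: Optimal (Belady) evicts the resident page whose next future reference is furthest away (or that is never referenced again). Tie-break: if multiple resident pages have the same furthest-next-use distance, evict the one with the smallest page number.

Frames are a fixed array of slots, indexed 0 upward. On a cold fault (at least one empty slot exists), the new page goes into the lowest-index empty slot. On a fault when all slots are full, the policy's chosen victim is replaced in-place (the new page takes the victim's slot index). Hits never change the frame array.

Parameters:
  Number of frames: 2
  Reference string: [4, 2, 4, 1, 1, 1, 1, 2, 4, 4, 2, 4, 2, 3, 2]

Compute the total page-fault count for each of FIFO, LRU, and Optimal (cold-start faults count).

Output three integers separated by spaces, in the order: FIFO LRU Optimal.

--- FIFO ---
  step 0: ref 4 -> FAULT, frames=[4,-] (faults so far: 1)
  step 1: ref 2 -> FAULT, frames=[4,2] (faults so far: 2)
  step 2: ref 4 -> HIT, frames=[4,2] (faults so far: 2)
  step 3: ref 1 -> FAULT, evict 4, frames=[1,2] (faults so far: 3)
  step 4: ref 1 -> HIT, frames=[1,2] (faults so far: 3)
  step 5: ref 1 -> HIT, frames=[1,2] (faults so far: 3)
  step 6: ref 1 -> HIT, frames=[1,2] (faults so far: 3)
  step 7: ref 2 -> HIT, frames=[1,2] (faults so far: 3)
  step 8: ref 4 -> FAULT, evict 2, frames=[1,4] (faults so far: 4)
  step 9: ref 4 -> HIT, frames=[1,4] (faults so far: 4)
  step 10: ref 2 -> FAULT, evict 1, frames=[2,4] (faults so far: 5)
  step 11: ref 4 -> HIT, frames=[2,4] (faults so far: 5)
  step 12: ref 2 -> HIT, frames=[2,4] (faults so far: 5)
  step 13: ref 3 -> FAULT, evict 4, frames=[2,3] (faults so far: 6)
  step 14: ref 2 -> HIT, frames=[2,3] (faults so far: 6)
  FIFO total faults: 6
--- LRU ---
  step 0: ref 4 -> FAULT, frames=[4,-] (faults so far: 1)
  step 1: ref 2 -> FAULT, frames=[4,2] (faults so far: 2)
  step 2: ref 4 -> HIT, frames=[4,2] (faults so far: 2)
  step 3: ref 1 -> FAULT, evict 2, frames=[4,1] (faults so far: 3)
  step 4: ref 1 -> HIT, frames=[4,1] (faults so far: 3)
  step 5: ref 1 -> HIT, frames=[4,1] (faults so far: 3)
  step 6: ref 1 -> HIT, frames=[4,1] (faults so far: 3)
  step 7: ref 2 -> FAULT, evict 4, frames=[2,1] (faults so far: 4)
  step 8: ref 4 -> FAULT, evict 1, frames=[2,4] (faults so far: 5)
  step 9: ref 4 -> HIT, frames=[2,4] (faults so far: 5)
  step 10: ref 2 -> HIT, frames=[2,4] (faults so far: 5)
  step 11: ref 4 -> HIT, frames=[2,4] (faults so far: 5)
  step 12: ref 2 -> HIT, frames=[2,4] (faults so far: 5)
  step 13: ref 3 -> FAULT, evict 4, frames=[2,3] (faults so far: 6)
  step 14: ref 2 -> HIT, frames=[2,3] (faults so far: 6)
  LRU total faults: 6
--- Optimal ---
  step 0: ref 4 -> FAULT, frames=[4,-] (faults so far: 1)
  step 1: ref 2 -> FAULT, frames=[4,2] (faults so far: 2)
  step 2: ref 4 -> HIT, frames=[4,2] (faults so far: 2)
  step 3: ref 1 -> FAULT, evict 4, frames=[1,2] (faults so far: 3)
  step 4: ref 1 -> HIT, frames=[1,2] (faults so far: 3)
  step 5: ref 1 -> HIT, frames=[1,2] (faults so far: 3)
  step 6: ref 1 -> HIT, frames=[1,2] (faults so far: 3)
  step 7: ref 2 -> HIT, frames=[1,2] (faults so far: 3)
  step 8: ref 4 -> FAULT, evict 1, frames=[4,2] (faults so far: 4)
  step 9: ref 4 -> HIT, frames=[4,2] (faults so far: 4)
  step 10: ref 2 -> HIT, frames=[4,2] (faults so far: 4)
  step 11: ref 4 -> HIT, frames=[4,2] (faults so far: 4)
  step 12: ref 2 -> HIT, frames=[4,2] (faults so far: 4)
  step 13: ref 3 -> FAULT, evict 4, frames=[3,2] (faults so far: 5)
  step 14: ref 2 -> HIT, frames=[3,2] (faults so far: 5)
  Optimal total faults: 5

Answer: 6 6 5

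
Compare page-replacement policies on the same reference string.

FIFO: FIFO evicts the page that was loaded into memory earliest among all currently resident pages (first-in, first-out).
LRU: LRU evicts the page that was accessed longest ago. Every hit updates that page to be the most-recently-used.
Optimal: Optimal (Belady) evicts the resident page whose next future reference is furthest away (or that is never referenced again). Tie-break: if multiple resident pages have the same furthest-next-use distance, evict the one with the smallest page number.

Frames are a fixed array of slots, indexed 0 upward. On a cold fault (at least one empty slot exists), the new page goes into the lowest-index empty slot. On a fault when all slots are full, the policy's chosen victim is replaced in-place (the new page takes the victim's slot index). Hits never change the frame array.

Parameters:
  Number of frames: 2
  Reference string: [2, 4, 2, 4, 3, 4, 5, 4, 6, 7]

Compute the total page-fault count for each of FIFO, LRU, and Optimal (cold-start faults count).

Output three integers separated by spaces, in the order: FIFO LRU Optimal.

Answer: 7 6 6

Derivation:
--- FIFO ---
  step 0: ref 2 -> FAULT, frames=[2,-] (faults so far: 1)
  step 1: ref 4 -> FAULT, frames=[2,4] (faults so far: 2)
  step 2: ref 2 -> HIT, frames=[2,4] (faults so far: 2)
  step 3: ref 4 -> HIT, frames=[2,4] (faults so far: 2)
  step 4: ref 3 -> FAULT, evict 2, frames=[3,4] (faults so far: 3)
  step 5: ref 4 -> HIT, frames=[3,4] (faults so far: 3)
  step 6: ref 5 -> FAULT, evict 4, frames=[3,5] (faults so far: 4)
  step 7: ref 4 -> FAULT, evict 3, frames=[4,5] (faults so far: 5)
  step 8: ref 6 -> FAULT, evict 5, frames=[4,6] (faults so far: 6)
  step 9: ref 7 -> FAULT, evict 4, frames=[7,6] (faults so far: 7)
  FIFO total faults: 7
--- LRU ---
  step 0: ref 2 -> FAULT, frames=[2,-] (faults so far: 1)
  step 1: ref 4 -> FAULT, frames=[2,4] (faults so far: 2)
  step 2: ref 2 -> HIT, frames=[2,4] (faults so far: 2)
  step 3: ref 4 -> HIT, frames=[2,4] (faults so far: 2)
  step 4: ref 3 -> FAULT, evict 2, frames=[3,4] (faults so far: 3)
  step 5: ref 4 -> HIT, frames=[3,4] (faults so far: 3)
  step 6: ref 5 -> FAULT, evict 3, frames=[5,4] (faults so far: 4)
  step 7: ref 4 -> HIT, frames=[5,4] (faults so far: 4)
  step 8: ref 6 -> FAULT, evict 5, frames=[6,4] (faults so far: 5)
  step 9: ref 7 -> FAULT, evict 4, frames=[6,7] (faults so far: 6)
  LRU total faults: 6
--- Optimal ---
  step 0: ref 2 -> FAULT, frames=[2,-] (faults so far: 1)
  step 1: ref 4 -> FAULT, frames=[2,4] (faults so far: 2)
  step 2: ref 2 -> HIT, frames=[2,4] (faults so far: 2)
  step 3: ref 4 -> HIT, frames=[2,4] (faults so far: 2)
  step 4: ref 3 -> FAULT, evict 2, frames=[3,4] (faults so far: 3)
  step 5: ref 4 -> HIT, frames=[3,4] (faults so far: 3)
  step 6: ref 5 -> FAULT, evict 3, frames=[5,4] (faults so far: 4)
  step 7: ref 4 -> HIT, frames=[5,4] (faults so far: 4)
  step 8: ref 6 -> FAULT, evict 4, frames=[5,6] (faults so far: 5)
  step 9: ref 7 -> FAULT, evict 5, frames=[7,6] (faults so far: 6)
  Optimal total faults: 6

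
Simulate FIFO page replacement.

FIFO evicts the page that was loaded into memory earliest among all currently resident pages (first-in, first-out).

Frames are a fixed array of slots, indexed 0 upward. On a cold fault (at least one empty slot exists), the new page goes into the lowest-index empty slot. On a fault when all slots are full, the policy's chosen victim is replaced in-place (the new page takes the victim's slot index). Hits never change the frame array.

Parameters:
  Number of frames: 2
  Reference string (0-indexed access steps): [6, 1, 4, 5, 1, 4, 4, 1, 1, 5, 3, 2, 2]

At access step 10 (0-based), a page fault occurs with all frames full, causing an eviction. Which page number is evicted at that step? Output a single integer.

Answer: 4

Derivation:
Step 0: ref 6 -> FAULT, frames=[6,-]
Step 1: ref 1 -> FAULT, frames=[6,1]
Step 2: ref 4 -> FAULT, evict 6, frames=[4,1]
Step 3: ref 5 -> FAULT, evict 1, frames=[4,5]
Step 4: ref 1 -> FAULT, evict 4, frames=[1,5]
Step 5: ref 4 -> FAULT, evict 5, frames=[1,4]
Step 6: ref 4 -> HIT, frames=[1,4]
Step 7: ref 1 -> HIT, frames=[1,4]
Step 8: ref 1 -> HIT, frames=[1,4]
Step 9: ref 5 -> FAULT, evict 1, frames=[5,4]
Step 10: ref 3 -> FAULT, evict 4, frames=[5,3]
At step 10: evicted page 4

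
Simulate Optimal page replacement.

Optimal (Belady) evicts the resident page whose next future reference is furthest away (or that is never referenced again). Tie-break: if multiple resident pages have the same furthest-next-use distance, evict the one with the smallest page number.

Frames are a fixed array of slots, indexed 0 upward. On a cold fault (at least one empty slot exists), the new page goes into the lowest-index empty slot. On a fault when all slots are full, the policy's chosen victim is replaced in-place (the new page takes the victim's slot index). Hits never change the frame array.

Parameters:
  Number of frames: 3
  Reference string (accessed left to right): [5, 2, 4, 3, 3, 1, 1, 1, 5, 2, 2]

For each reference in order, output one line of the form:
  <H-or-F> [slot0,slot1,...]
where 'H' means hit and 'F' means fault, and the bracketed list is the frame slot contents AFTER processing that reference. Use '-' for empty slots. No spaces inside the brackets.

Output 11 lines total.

F [5,-,-]
F [5,2,-]
F [5,2,4]
F [5,2,3]
H [5,2,3]
F [5,2,1]
H [5,2,1]
H [5,2,1]
H [5,2,1]
H [5,2,1]
H [5,2,1]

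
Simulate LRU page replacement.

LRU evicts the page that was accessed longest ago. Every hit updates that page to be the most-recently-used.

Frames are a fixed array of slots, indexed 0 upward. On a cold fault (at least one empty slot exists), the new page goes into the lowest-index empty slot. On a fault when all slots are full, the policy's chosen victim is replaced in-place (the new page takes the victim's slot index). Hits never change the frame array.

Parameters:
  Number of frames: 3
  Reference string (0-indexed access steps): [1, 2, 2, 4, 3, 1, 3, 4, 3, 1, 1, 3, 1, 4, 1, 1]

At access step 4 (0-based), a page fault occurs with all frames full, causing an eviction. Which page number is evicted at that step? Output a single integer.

Answer: 1

Derivation:
Step 0: ref 1 -> FAULT, frames=[1,-,-]
Step 1: ref 2 -> FAULT, frames=[1,2,-]
Step 2: ref 2 -> HIT, frames=[1,2,-]
Step 3: ref 4 -> FAULT, frames=[1,2,4]
Step 4: ref 3 -> FAULT, evict 1, frames=[3,2,4]
At step 4: evicted page 1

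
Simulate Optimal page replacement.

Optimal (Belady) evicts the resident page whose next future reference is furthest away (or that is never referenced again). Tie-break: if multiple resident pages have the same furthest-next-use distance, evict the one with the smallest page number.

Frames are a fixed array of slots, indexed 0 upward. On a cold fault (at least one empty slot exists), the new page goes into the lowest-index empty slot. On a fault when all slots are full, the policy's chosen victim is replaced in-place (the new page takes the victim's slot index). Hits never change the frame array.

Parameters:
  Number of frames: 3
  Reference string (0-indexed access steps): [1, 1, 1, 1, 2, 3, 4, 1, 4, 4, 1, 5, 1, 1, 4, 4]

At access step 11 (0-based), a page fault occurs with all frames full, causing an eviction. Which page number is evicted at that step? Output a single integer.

Answer: 3

Derivation:
Step 0: ref 1 -> FAULT, frames=[1,-,-]
Step 1: ref 1 -> HIT, frames=[1,-,-]
Step 2: ref 1 -> HIT, frames=[1,-,-]
Step 3: ref 1 -> HIT, frames=[1,-,-]
Step 4: ref 2 -> FAULT, frames=[1,2,-]
Step 5: ref 3 -> FAULT, frames=[1,2,3]
Step 6: ref 4 -> FAULT, evict 2, frames=[1,4,3]
Step 7: ref 1 -> HIT, frames=[1,4,3]
Step 8: ref 4 -> HIT, frames=[1,4,3]
Step 9: ref 4 -> HIT, frames=[1,4,3]
Step 10: ref 1 -> HIT, frames=[1,4,3]
Step 11: ref 5 -> FAULT, evict 3, frames=[1,4,5]
At step 11: evicted page 3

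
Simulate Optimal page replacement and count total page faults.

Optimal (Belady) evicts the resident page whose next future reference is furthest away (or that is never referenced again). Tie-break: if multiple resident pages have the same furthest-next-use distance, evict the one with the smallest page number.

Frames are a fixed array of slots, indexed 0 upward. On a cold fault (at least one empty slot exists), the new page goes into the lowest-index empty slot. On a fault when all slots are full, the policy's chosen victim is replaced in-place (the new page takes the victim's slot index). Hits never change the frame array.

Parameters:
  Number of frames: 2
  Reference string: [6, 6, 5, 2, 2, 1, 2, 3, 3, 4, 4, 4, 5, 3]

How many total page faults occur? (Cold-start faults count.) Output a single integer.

Step 0: ref 6 → FAULT, frames=[6,-]
Step 1: ref 6 → HIT, frames=[6,-]
Step 2: ref 5 → FAULT, frames=[6,5]
Step 3: ref 2 → FAULT (evict 6), frames=[2,5]
Step 4: ref 2 → HIT, frames=[2,5]
Step 5: ref 1 → FAULT (evict 5), frames=[2,1]
Step 6: ref 2 → HIT, frames=[2,1]
Step 7: ref 3 → FAULT (evict 1), frames=[2,3]
Step 8: ref 3 → HIT, frames=[2,3]
Step 9: ref 4 → FAULT (evict 2), frames=[4,3]
Step 10: ref 4 → HIT, frames=[4,3]
Step 11: ref 4 → HIT, frames=[4,3]
Step 12: ref 5 → FAULT (evict 4), frames=[5,3]
Step 13: ref 3 → HIT, frames=[5,3]
Total faults: 7

Answer: 7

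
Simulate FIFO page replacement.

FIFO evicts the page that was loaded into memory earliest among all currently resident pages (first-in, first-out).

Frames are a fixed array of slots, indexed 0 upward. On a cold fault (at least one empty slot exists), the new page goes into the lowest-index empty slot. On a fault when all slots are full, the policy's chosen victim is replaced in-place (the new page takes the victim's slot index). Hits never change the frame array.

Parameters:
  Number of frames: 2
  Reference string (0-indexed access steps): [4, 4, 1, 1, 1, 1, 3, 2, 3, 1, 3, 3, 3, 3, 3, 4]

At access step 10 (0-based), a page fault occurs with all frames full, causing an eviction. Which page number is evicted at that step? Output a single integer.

Answer: 2

Derivation:
Step 0: ref 4 -> FAULT, frames=[4,-]
Step 1: ref 4 -> HIT, frames=[4,-]
Step 2: ref 1 -> FAULT, frames=[4,1]
Step 3: ref 1 -> HIT, frames=[4,1]
Step 4: ref 1 -> HIT, frames=[4,1]
Step 5: ref 1 -> HIT, frames=[4,1]
Step 6: ref 3 -> FAULT, evict 4, frames=[3,1]
Step 7: ref 2 -> FAULT, evict 1, frames=[3,2]
Step 8: ref 3 -> HIT, frames=[3,2]
Step 9: ref 1 -> FAULT, evict 3, frames=[1,2]
Step 10: ref 3 -> FAULT, evict 2, frames=[1,3]
At step 10: evicted page 2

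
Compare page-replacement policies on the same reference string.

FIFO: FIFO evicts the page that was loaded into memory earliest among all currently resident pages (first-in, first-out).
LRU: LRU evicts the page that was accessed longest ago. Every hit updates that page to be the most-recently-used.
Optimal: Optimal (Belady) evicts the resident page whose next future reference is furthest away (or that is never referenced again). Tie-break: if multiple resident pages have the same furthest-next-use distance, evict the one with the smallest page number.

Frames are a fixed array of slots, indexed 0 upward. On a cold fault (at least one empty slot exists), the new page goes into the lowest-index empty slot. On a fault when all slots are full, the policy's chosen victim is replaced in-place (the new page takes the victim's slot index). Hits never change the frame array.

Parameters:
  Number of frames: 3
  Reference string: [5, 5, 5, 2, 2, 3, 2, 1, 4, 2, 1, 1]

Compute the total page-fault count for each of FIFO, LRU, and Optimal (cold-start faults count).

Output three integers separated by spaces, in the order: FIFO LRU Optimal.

Answer: 6 5 5

Derivation:
--- FIFO ---
  step 0: ref 5 -> FAULT, frames=[5,-,-] (faults so far: 1)
  step 1: ref 5 -> HIT, frames=[5,-,-] (faults so far: 1)
  step 2: ref 5 -> HIT, frames=[5,-,-] (faults so far: 1)
  step 3: ref 2 -> FAULT, frames=[5,2,-] (faults so far: 2)
  step 4: ref 2 -> HIT, frames=[5,2,-] (faults so far: 2)
  step 5: ref 3 -> FAULT, frames=[5,2,3] (faults so far: 3)
  step 6: ref 2 -> HIT, frames=[5,2,3] (faults so far: 3)
  step 7: ref 1 -> FAULT, evict 5, frames=[1,2,3] (faults so far: 4)
  step 8: ref 4 -> FAULT, evict 2, frames=[1,4,3] (faults so far: 5)
  step 9: ref 2 -> FAULT, evict 3, frames=[1,4,2] (faults so far: 6)
  step 10: ref 1 -> HIT, frames=[1,4,2] (faults so far: 6)
  step 11: ref 1 -> HIT, frames=[1,4,2] (faults so far: 6)
  FIFO total faults: 6
--- LRU ---
  step 0: ref 5 -> FAULT, frames=[5,-,-] (faults so far: 1)
  step 1: ref 5 -> HIT, frames=[5,-,-] (faults so far: 1)
  step 2: ref 5 -> HIT, frames=[5,-,-] (faults so far: 1)
  step 3: ref 2 -> FAULT, frames=[5,2,-] (faults so far: 2)
  step 4: ref 2 -> HIT, frames=[5,2,-] (faults so far: 2)
  step 5: ref 3 -> FAULT, frames=[5,2,3] (faults so far: 3)
  step 6: ref 2 -> HIT, frames=[5,2,3] (faults so far: 3)
  step 7: ref 1 -> FAULT, evict 5, frames=[1,2,3] (faults so far: 4)
  step 8: ref 4 -> FAULT, evict 3, frames=[1,2,4] (faults so far: 5)
  step 9: ref 2 -> HIT, frames=[1,2,4] (faults so far: 5)
  step 10: ref 1 -> HIT, frames=[1,2,4] (faults so far: 5)
  step 11: ref 1 -> HIT, frames=[1,2,4] (faults so far: 5)
  LRU total faults: 5
--- Optimal ---
  step 0: ref 5 -> FAULT, frames=[5,-,-] (faults so far: 1)
  step 1: ref 5 -> HIT, frames=[5,-,-] (faults so far: 1)
  step 2: ref 5 -> HIT, frames=[5,-,-] (faults so far: 1)
  step 3: ref 2 -> FAULT, frames=[5,2,-] (faults so far: 2)
  step 4: ref 2 -> HIT, frames=[5,2,-] (faults so far: 2)
  step 5: ref 3 -> FAULT, frames=[5,2,3] (faults so far: 3)
  step 6: ref 2 -> HIT, frames=[5,2,3] (faults so far: 3)
  step 7: ref 1 -> FAULT, evict 3, frames=[5,2,1] (faults so far: 4)
  step 8: ref 4 -> FAULT, evict 5, frames=[4,2,1] (faults so far: 5)
  step 9: ref 2 -> HIT, frames=[4,2,1] (faults so far: 5)
  step 10: ref 1 -> HIT, frames=[4,2,1] (faults so far: 5)
  step 11: ref 1 -> HIT, frames=[4,2,1] (faults so far: 5)
  Optimal total faults: 5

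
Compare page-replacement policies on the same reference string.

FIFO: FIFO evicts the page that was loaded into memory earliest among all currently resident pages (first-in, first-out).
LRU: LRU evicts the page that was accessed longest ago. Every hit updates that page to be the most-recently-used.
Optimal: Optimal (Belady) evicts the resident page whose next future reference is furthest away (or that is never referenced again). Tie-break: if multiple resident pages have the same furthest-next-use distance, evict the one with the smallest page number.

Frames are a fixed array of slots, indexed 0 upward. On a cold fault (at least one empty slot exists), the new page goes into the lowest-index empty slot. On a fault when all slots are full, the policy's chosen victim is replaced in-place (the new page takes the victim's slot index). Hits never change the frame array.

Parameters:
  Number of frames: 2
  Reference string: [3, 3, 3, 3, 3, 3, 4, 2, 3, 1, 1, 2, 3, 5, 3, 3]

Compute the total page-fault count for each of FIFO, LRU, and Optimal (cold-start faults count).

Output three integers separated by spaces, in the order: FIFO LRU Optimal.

Answer: 8 8 6

Derivation:
--- FIFO ---
  step 0: ref 3 -> FAULT, frames=[3,-] (faults so far: 1)
  step 1: ref 3 -> HIT, frames=[3,-] (faults so far: 1)
  step 2: ref 3 -> HIT, frames=[3,-] (faults so far: 1)
  step 3: ref 3 -> HIT, frames=[3,-] (faults so far: 1)
  step 4: ref 3 -> HIT, frames=[3,-] (faults so far: 1)
  step 5: ref 3 -> HIT, frames=[3,-] (faults so far: 1)
  step 6: ref 4 -> FAULT, frames=[3,4] (faults so far: 2)
  step 7: ref 2 -> FAULT, evict 3, frames=[2,4] (faults so far: 3)
  step 8: ref 3 -> FAULT, evict 4, frames=[2,3] (faults so far: 4)
  step 9: ref 1 -> FAULT, evict 2, frames=[1,3] (faults so far: 5)
  step 10: ref 1 -> HIT, frames=[1,3] (faults so far: 5)
  step 11: ref 2 -> FAULT, evict 3, frames=[1,2] (faults so far: 6)
  step 12: ref 3 -> FAULT, evict 1, frames=[3,2] (faults so far: 7)
  step 13: ref 5 -> FAULT, evict 2, frames=[3,5] (faults so far: 8)
  step 14: ref 3 -> HIT, frames=[3,5] (faults so far: 8)
  step 15: ref 3 -> HIT, frames=[3,5] (faults so far: 8)
  FIFO total faults: 8
--- LRU ---
  step 0: ref 3 -> FAULT, frames=[3,-] (faults so far: 1)
  step 1: ref 3 -> HIT, frames=[3,-] (faults so far: 1)
  step 2: ref 3 -> HIT, frames=[3,-] (faults so far: 1)
  step 3: ref 3 -> HIT, frames=[3,-] (faults so far: 1)
  step 4: ref 3 -> HIT, frames=[3,-] (faults so far: 1)
  step 5: ref 3 -> HIT, frames=[3,-] (faults so far: 1)
  step 6: ref 4 -> FAULT, frames=[3,4] (faults so far: 2)
  step 7: ref 2 -> FAULT, evict 3, frames=[2,4] (faults so far: 3)
  step 8: ref 3 -> FAULT, evict 4, frames=[2,3] (faults so far: 4)
  step 9: ref 1 -> FAULT, evict 2, frames=[1,3] (faults so far: 5)
  step 10: ref 1 -> HIT, frames=[1,3] (faults so far: 5)
  step 11: ref 2 -> FAULT, evict 3, frames=[1,2] (faults so far: 6)
  step 12: ref 3 -> FAULT, evict 1, frames=[3,2] (faults so far: 7)
  step 13: ref 5 -> FAULT, evict 2, frames=[3,5] (faults so far: 8)
  step 14: ref 3 -> HIT, frames=[3,5] (faults so far: 8)
  step 15: ref 3 -> HIT, frames=[3,5] (faults so far: 8)
  LRU total faults: 8
--- Optimal ---
  step 0: ref 3 -> FAULT, frames=[3,-] (faults so far: 1)
  step 1: ref 3 -> HIT, frames=[3,-] (faults so far: 1)
  step 2: ref 3 -> HIT, frames=[3,-] (faults so far: 1)
  step 3: ref 3 -> HIT, frames=[3,-] (faults so far: 1)
  step 4: ref 3 -> HIT, frames=[3,-] (faults so far: 1)
  step 5: ref 3 -> HIT, frames=[3,-] (faults so far: 1)
  step 6: ref 4 -> FAULT, frames=[3,4] (faults so far: 2)
  step 7: ref 2 -> FAULT, evict 4, frames=[3,2] (faults so far: 3)
  step 8: ref 3 -> HIT, frames=[3,2] (faults so far: 3)
  step 9: ref 1 -> FAULT, evict 3, frames=[1,2] (faults so far: 4)
  step 10: ref 1 -> HIT, frames=[1,2] (faults so far: 4)
  step 11: ref 2 -> HIT, frames=[1,2] (faults so far: 4)
  step 12: ref 3 -> FAULT, evict 1, frames=[3,2] (faults so far: 5)
  step 13: ref 5 -> FAULT, evict 2, frames=[3,5] (faults so far: 6)
  step 14: ref 3 -> HIT, frames=[3,5] (faults so far: 6)
  step 15: ref 3 -> HIT, frames=[3,5] (faults so far: 6)
  Optimal total faults: 6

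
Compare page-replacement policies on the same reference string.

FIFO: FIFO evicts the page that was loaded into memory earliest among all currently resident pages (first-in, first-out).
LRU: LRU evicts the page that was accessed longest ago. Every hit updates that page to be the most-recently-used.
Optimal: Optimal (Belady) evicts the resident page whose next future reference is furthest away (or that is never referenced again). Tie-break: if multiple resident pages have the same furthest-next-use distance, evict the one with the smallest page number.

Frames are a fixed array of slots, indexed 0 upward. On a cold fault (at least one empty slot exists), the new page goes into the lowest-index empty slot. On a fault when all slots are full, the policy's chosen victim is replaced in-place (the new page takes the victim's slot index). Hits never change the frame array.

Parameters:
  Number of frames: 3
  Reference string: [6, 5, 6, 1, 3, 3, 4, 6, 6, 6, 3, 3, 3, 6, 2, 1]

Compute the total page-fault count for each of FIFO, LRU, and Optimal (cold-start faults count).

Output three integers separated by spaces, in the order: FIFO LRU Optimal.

Answer: 8 8 7

Derivation:
--- FIFO ---
  step 0: ref 6 -> FAULT, frames=[6,-,-] (faults so far: 1)
  step 1: ref 5 -> FAULT, frames=[6,5,-] (faults so far: 2)
  step 2: ref 6 -> HIT, frames=[6,5,-] (faults so far: 2)
  step 3: ref 1 -> FAULT, frames=[6,5,1] (faults so far: 3)
  step 4: ref 3 -> FAULT, evict 6, frames=[3,5,1] (faults so far: 4)
  step 5: ref 3 -> HIT, frames=[3,5,1] (faults so far: 4)
  step 6: ref 4 -> FAULT, evict 5, frames=[3,4,1] (faults so far: 5)
  step 7: ref 6 -> FAULT, evict 1, frames=[3,4,6] (faults so far: 6)
  step 8: ref 6 -> HIT, frames=[3,4,6] (faults so far: 6)
  step 9: ref 6 -> HIT, frames=[3,4,6] (faults so far: 6)
  step 10: ref 3 -> HIT, frames=[3,4,6] (faults so far: 6)
  step 11: ref 3 -> HIT, frames=[3,4,6] (faults so far: 6)
  step 12: ref 3 -> HIT, frames=[3,4,6] (faults so far: 6)
  step 13: ref 6 -> HIT, frames=[3,4,6] (faults so far: 6)
  step 14: ref 2 -> FAULT, evict 3, frames=[2,4,6] (faults so far: 7)
  step 15: ref 1 -> FAULT, evict 4, frames=[2,1,6] (faults so far: 8)
  FIFO total faults: 8
--- LRU ---
  step 0: ref 6 -> FAULT, frames=[6,-,-] (faults so far: 1)
  step 1: ref 5 -> FAULT, frames=[6,5,-] (faults so far: 2)
  step 2: ref 6 -> HIT, frames=[6,5,-] (faults so far: 2)
  step 3: ref 1 -> FAULT, frames=[6,5,1] (faults so far: 3)
  step 4: ref 3 -> FAULT, evict 5, frames=[6,3,1] (faults so far: 4)
  step 5: ref 3 -> HIT, frames=[6,3,1] (faults so far: 4)
  step 6: ref 4 -> FAULT, evict 6, frames=[4,3,1] (faults so far: 5)
  step 7: ref 6 -> FAULT, evict 1, frames=[4,3,6] (faults so far: 6)
  step 8: ref 6 -> HIT, frames=[4,3,6] (faults so far: 6)
  step 9: ref 6 -> HIT, frames=[4,3,6] (faults so far: 6)
  step 10: ref 3 -> HIT, frames=[4,3,6] (faults so far: 6)
  step 11: ref 3 -> HIT, frames=[4,3,6] (faults so far: 6)
  step 12: ref 3 -> HIT, frames=[4,3,6] (faults so far: 6)
  step 13: ref 6 -> HIT, frames=[4,3,6] (faults so far: 6)
  step 14: ref 2 -> FAULT, evict 4, frames=[2,3,6] (faults so far: 7)
  step 15: ref 1 -> FAULT, evict 3, frames=[2,1,6] (faults so far: 8)
  LRU total faults: 8
--- Optimal ---
  step 0: ref 6 -> FAULT, frames=[6,-,-] (faults so far: 1)
  step 1: ref 5 -> FAULT, frames=[6,5,-] (faults so far: 2)
  step 2: ref 6 -> HIT, frames=[6,5,-] (faults so far: 2)
  step 3: ref 1 -> FAULT, frames=[6,5,1] (faults so far: 3)
  step 4: ref 3 -> FAULT, evict 5, frames=[6,3,1] (faults so far: 4)
  step 5: ref 3 -> HIT, frames=[6,3,1] (faults so far: 4)
  step 6: ref 4 -> FAULT, evict 1, frames=[6,3,4] (faults so far: 5)
  step 7: ref 6 -> HIT, frames=[6,3,4] (faults so far: 5)
  step 8: ref 6 -> HIT, frames=[6,3,4] (faults so far: 5)
  step 9: ref 6 -> HIT, frames=[6,3,4] (faults so far: 5)
  step 10: ref 3 -> HIT, frames=[6,3,4] (faults so far: 5)
  step 11: ref 3 -> HIT, frames=[6,3,4] (faults so far: 5)
  step 12: ref 3 -> HIT, frames=[6,3,4] (faults so far: 5)
  step 13: ref 6 -> HIT, frames=[6,3,4] (faults so far: 5)
  step 14: ref 2 -> FAULT, evict 3, frames=[6,2,4] (faults so far: 6)
  step 15: ref 1 -> FAULT, evict 2, frames=[6,1,4] (faults so far: 7)
  Optimal total faults: 7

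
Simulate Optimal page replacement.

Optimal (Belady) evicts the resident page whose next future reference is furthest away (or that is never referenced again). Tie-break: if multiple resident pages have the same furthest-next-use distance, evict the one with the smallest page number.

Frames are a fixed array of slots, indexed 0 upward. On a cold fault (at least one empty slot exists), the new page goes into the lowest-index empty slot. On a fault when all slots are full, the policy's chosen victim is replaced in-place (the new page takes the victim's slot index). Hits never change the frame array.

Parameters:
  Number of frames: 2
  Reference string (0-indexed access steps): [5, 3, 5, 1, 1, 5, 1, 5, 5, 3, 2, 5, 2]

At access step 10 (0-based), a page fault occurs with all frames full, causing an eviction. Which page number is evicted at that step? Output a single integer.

Step 0: ref 5 -> FAULT, frames=[5,-]
Step 1: ref 3 -> FAULT, frames=[5,3]
Step 2: ref 5 -> HIT, frames=[5,3]
Step 3: ref 1 -> FAULT, evict 3, frames=[5,1]
Step 4: ref 1 -> HIT, frames=[5,1]
Step 5: ref 5 -> HIT, frames=[5,1]
Step 6: ref 1 -> HIT, frames=[5,1]
Step 7: ref 5 -> HIT, frames=[5,1]
Step 8: ref 5 -> HIT, frames=[5,1]
Step 9: ref 3 -> FAULT, evict 1, frames=[5,3]
Step 10: ref 2 -> FAULT, evict 3, frames=[5,2]
At step 10: evicted page 3

Answer: 3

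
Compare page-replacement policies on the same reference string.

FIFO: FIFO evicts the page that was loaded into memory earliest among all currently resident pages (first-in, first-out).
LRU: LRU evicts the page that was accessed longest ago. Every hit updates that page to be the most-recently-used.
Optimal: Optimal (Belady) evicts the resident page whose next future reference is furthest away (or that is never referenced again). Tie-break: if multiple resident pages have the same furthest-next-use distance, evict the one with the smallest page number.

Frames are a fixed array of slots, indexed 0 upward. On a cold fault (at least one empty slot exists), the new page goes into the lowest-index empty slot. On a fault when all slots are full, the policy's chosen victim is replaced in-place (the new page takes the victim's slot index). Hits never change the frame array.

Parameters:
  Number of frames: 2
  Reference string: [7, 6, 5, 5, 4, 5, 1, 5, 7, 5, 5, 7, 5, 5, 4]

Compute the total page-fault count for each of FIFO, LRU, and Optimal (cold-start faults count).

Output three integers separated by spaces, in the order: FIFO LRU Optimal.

Answer: 8 7 7

Derivation:
--- FIFO ---
  step 0: ref 7 -> FAULT, frames=[7,-] (faults so far: 1)
  step 1: ref 6 -> FAULT, frames=[7,6] (faults so far: 2)
  step 2: ref 5 -> FAULT, evict 7, frames=[5,6] (faults so far: 3)
  step 3: ref 5 -> HIT, frames=[5,6] (faults so far: 3)
  step 4: ref 4 -> FAULT, evict 6, frames=[5,4] (faults so far: 4)
  step 5: ref 5 -> HIT, frames=[5,4] (faults so far: 4)
  step 6: ref 1 -> FAULT, evict 5, frames=[1,4] (faults so far: 5)
  step 7: ref 5 -> FAULT, evict 4, frames=[1,5] (faults so far: 6)
  step 8: ref 7 -> FAULT, evict 1, frames=[7,5] (faults so far: 7)
  step 9: ref 5 -> HIT, frames=[7,5] (faults so far: 7)
  step 10: ref 5 -> HIT, frames=[7,5] (faults so far: 7)
  step 11: ref 7 -> HIT, frames=[7,5] (faults so far: 7)
  step 12: ref 5 -> HIT, frames=[7,5] (faults so far: 7)
  step 13: ref 5 -> HIT, frames=[7,5] (faults so far: 7)
  step 14: ref 4 -> FAULT, evict 5, frames=[7,4] (faults so far: 8)
  FIFO total faults: 8
--- LRU ---
  step 0: ref 7 -> FAULT, frames=[7,-] (faults so far: 1)
  step 1: ref 6 -> FAULT, frames=[7,6] (faults so far: 2)
  step 2: ref 5 -> FAULT, evict 7, frames=[5,6] (faults so far: 3)
  step 3: ref 5 -> HIT, frames=[5,6] (faults so far: 3)
  step 4: ref 4 -> FAULT, evict 6, frames=[5,4] (faults so far: 4)
  step 5: ref 5 -> HIT, frames=[5,4] (faults so far: 4)
  step 6: ref 1 -> FAULT, evict 4, frames=[5,1] (faults so far: 5)
  step 7: ref 5 -> HIT, frames=[5,1] (faults so far: 5)
  step 8: ref 7 -> FAULT, evict 1, frames=[5,7] (faults so far: 6)
  step 9: ref 5 -> HIT, frames=[5,7] (faults so far: 6)
  step 10: ref 5 -> HIT, frames=[5,7] (faults so far: 6)
  step 11: ref 7 -> HIT, frames=[5,7] (faults so far: 6)
  step 12: ref 5 -> HIT, frames=[5,7] (faults so far: 6)
  step 13: ref 5 -> HIT, frames=[5,7] (faults so far: 6)
  step 14: ref 4 -> FAULT, evict 7, frames=[5,4] (faults so far: 7)
  LRU total faults: 7
--- Optimal ---
  step 0: ref 7 -> FAULT, frames=[7,-] (faults so far: 1)
  step 1: ref 6 -> FAULT, frames=[7,6] (faults so far: 2)
  step 2: ref 5 -> FAULT, evict 6, frames=[7,5] (faults so far: 3)
  step 3: ref 5 -> HIT, frames=[7,5] (faults so far: 3)
  step 4: ref 4 -> FAULT, evict 7, frames=[4,5] (faults so far: 4)
  step 5: ref 5 -> HIT, frames=[4,5] (faults so far: 4)
  step 6: ref 1 -> FAULT, evict 4, frames=[1,5] (faults so far: 5)
  step 7: ref 5 -> HIT, frames=[1,5] (faults so far: 5)
  step 8: ref 7 -> FAULT, evict 1, frames=[7,5] (faults so far: 6)
  step 9: ref 5 -> HIT, frames=[7,5] (faults so far: 6)
  step 10: ref 5 -> HIT, frames=[7,5] (faults so far: 6)
  step 11: ref 7 -> HIT, frames=[7,5] (faults so far: 6)
  step 12: ref 5 -> HIT, frames=[7,5] (faults so far: 6)
  step 13: ref 5 -> HIT, frames=[7,5] (faults so far: 6)
  step 14: ref 4 -> FAULT, evict 5, frames=[7,4] (faults so far: 7)
  Optimal total faults: 7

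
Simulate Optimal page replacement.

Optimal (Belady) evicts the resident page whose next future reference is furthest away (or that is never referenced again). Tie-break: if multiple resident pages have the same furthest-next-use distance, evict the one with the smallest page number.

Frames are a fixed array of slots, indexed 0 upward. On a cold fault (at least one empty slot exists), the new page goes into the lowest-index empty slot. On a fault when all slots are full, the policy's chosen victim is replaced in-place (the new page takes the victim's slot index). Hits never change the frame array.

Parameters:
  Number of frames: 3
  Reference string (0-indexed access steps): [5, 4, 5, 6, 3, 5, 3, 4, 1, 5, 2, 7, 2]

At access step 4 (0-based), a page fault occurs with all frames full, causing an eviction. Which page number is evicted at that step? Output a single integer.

Answer: 6

Derivation:
Step 0: ref 5 -> FAULT, frames=[5,-,-]
Step 1: ref 4 -> FAULT, frames=[5,4,-]
Step 2: ref 5 -> HIT, frames=[5,4,-]
Step 3: ref 6 -> FAULT, frames=[5,4,6]
Step 4: ref 3 -> FAULT, evict 6, frames=[5,4,3]
At step 4: evicted page 6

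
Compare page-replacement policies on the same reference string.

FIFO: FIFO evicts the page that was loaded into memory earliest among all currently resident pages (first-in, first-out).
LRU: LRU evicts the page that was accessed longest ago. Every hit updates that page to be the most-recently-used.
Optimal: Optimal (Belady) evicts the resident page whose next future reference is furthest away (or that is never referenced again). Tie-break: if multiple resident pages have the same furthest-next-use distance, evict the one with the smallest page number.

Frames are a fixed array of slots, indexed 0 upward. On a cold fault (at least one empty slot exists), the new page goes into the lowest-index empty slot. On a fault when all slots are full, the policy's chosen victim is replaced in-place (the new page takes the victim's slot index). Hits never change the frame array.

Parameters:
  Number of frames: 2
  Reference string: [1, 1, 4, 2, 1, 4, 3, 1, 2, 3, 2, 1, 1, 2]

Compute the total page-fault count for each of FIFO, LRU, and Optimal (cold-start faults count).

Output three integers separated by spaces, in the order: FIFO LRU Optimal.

Answer: 11 10 7

Derivation:
--- FIFO ---
  step 0: ref 1 -> FAULT, frames=[1,-] (faults so far: 1)
  step 1: ref 1 -> HIT, frames=[1,-] (faults so far: 1)
  step 2: ref 4 -> FAULT, frames=[1,4] (faults so far: 2)
  step 3: ref 2 -> FAULT, evict 1, frames=[2,4] (faults so far: 3)
  step 4: ref 1 -> FAULT, evict 4, frames=[2,1] (faults so far: 4)
  step 5: ref 4 -> FAULT, evict 2, frames=[4,1] (faults so far: 5)
  step 6: ref 3 -> FAULT, evict 1, frames=[4,3] (faults so far: 6)
  step 7: ref 1 -> FAULT, evict 4, frames=[1,3] (faults so far: 7)
  step 8: ref 2 -> FAULT, evict 3, frames=[1,2] (faults so far: 8)
  step 9: ref 3 -> FAULT, evict 1, frames=[3,2] (faults so far: 9)
  step 10: ref 2 -> HIT, frames=[3,2] (faults so far: 9)
  step 11: ref 1 -> FAULT, evict 2, frames=[3,1] (faults so far: 10)
  step 12: ref 1 -> HIT, frames=[3,1] (faults so far: 10)
  step 13: ref 2 -> FAULT, evict 3, frames=[2,1] (faults so far: 11)
  FIFO total faults: 11
--- LRU ---
  step 0: ref 1 -> FAULT, frames=[1,-] (faults so far: 1)
  step 1: ref 1 -> HIT, frames=[1,-] (faults so far: 1)
  step 2: ref 4 -> FAULT, frames=[1,4] (faults so far: 2)
  step 3: ref 2 -> FAULT, evict 1, frames=[2,4] (faults so far: 3)
  step 4: ref 1 -> FAULT, evict 4, frames=[2,1] (faults so far: 4)
  step 5: ref 4 -> FAULT, evict 2, frames=[4,1] (faults so far: 5)
  step 6: ref 3 -> FAULT, evict 1, frames=[4,3] (faults so far: 6)
  step 7: ref 1 -> FAULT, evict 4, frames=[1,3] (faults so far: 7)
  step 8: ref 2 -> FAULT, evict 3, frames=[1,2] (faults so far: 8)
  step 9: ref 3 -> FAULT, evict 1, frames=[3,2] (faults so far: 9)
  step 10: ref 2 -> HIT, frames=[3,2] (faults so far: 9)
  step 11: ref 1 -> FAULT, evict 3, frames=[1,2] (faults so far: 10)
  step 12: ref 1 -> HIT, frames=[1,2] (faults so far: 10)
  step 13: ref 2 -> HIT, frames=[1,2] (faults so far: 10)
  LRU total faults: 10
--- Optimal ---
  step 0: ref 1 -> FAULT, frames=[1,-] (faults so far: 1)
  step 1: ref 1 -> HIT, frames=[1,-] (faults so far: 1)
  step 2: ref 4 -> FAULT, frames=[1,4] (faults so far: 2)
  step 3: ref 2 -> FAULT, evict 4, frames=[1,2] (faults so far: 3)
  step 4: ref 1 -> HIT, frames=[1,2] (faults so far: 3)
  step 5: ref 4 -> FAULT, evict 2, frames=[1,4] (faults so far: 4)
  step 6: ref 3 -> FAULT, evict 4, frames=[1,3] (faults so far: 5)
  step 7: ref 1 -> HIT, frames=[1,3] (faults so far: 5)
  step 8: ref 2 -> FAULT, evict 1, frames=[2,3] (faults so far: 6)
  step 9: ref 3 -> HIT, frames=[2,3] (faults so far: 6)
  step 10: ref 2 -> HIT, frames=[2,3] (faults so far: 6)
  step 11: ref 1 -> FAULT, evict 3, frames=[2,1] (faults so far: 7)
  step 12: ref 1 -> HIT, frames=[2,1] (faults so far: 7)
  step 13: ref 2 -> HIT, frames=[2,1] (faults so far: 7)
  Optimal total faults: 7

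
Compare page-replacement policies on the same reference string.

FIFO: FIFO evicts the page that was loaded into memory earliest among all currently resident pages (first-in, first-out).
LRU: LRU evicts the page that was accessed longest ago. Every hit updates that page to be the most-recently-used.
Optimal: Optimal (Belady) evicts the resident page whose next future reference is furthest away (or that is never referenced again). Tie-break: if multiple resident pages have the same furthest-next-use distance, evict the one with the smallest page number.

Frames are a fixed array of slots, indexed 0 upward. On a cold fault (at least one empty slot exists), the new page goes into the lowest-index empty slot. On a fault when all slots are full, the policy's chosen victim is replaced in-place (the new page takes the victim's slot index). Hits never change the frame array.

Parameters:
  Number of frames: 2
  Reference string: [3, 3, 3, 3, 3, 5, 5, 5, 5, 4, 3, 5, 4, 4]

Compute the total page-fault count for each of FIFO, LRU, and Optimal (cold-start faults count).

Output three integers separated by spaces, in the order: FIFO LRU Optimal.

--- FIFO ---
  step 0: ref 3 -> FAULT, frames=[3,-] (faults so far: 1)
  step 1: ref 3 -> HIT, frames=[3,-] (faults so far: 1)
  step 2: ref 3 -> HIT, frames=[3,-] (faults so far: 1)
  step 3: ref 3 -> HIT, frames=[3,-] (faults so far: 1)
  step 4: ref 3 -> HIT, frames=[3,-] (faults so far: 1)
  step 5: ref 5 -> FAULT, frames=[3,5] (faults so far: 2)
  step 6: ref 5 -> HIT, frames=[3,5] (faults so far: 2)
  step 7: ref 5 -> HIT, frames=[3,5] (faults so far: 2)
  step 8: ref 5 -> HIT, frames=[3,5] (faults so far: 2)
  step 9: ref 4 -> FAULT, evict 3, frames=[4,5] (faults so far: 3)
  step 10: ref 3 -> FAULT, evict 5, frames=[4,3] (faults so far: 4)
  step 11: ref 5 -> FAULT, evict 4, frames=[5,3] (faults so far: 5)
  step 12: ref 4 -> FAULT, evict 3, frames=[5,4] (faults so far: 6)
  step 13: ref 4 -> HIT, frames=[5,4] (faults so far: 6)
  FIFO total faults: 6
--- LRU ---
  step 0: ref 3 -> FAULT, frames=[3,-] (faults so far: 1)
  step 1: ref 3 -> HIT, frames=[3,-] (faults so far: 1)
  step 2: ref 3 -> HIT, frames=[3,-] (faults so far: 1)
  step 3: ref 3 -> HIT, frames=[3,-] (faults so far: 1)
  step 4: ref 3 -> HIT, frames=[3,-] (faults so far: 1)
  step 5: ref 5 -> FAULT, frames=[3,5] (faults so far: 2)
  step 6: ref 5 -> HIT, frames=[3,5] (faults so far: 2)
  step 7: ref 5 -> HIT, frames=[3,5] (faults so far: 2)
  step 8: ref 5 -> HIT, frames=[3,5] (faults so far: 2)
  step 9: ref 4 -> FAULT, evict 3, frames=[4,5] (faults so far: 3)
  step 10: ref 3 -> FAULT, evict 5, frames=[4,3] (faults so far: 4)
  step 11: ref 5 -> FAULT, evict 4, frames=[5,3] (faults so far: 5)
  step 12: ref 4 -> FAULT, evict 3, frames=[5,4] (faults so far: 6)
  step 13: ref 4 -> HIT, frames=[5,4] (faults so far: 6)
  LRU total faults: 6
--- Optimal ---
  step 0: ref 3 -> FAULT, frames=[3,-] (faults so far: 1)
  step 1: ref 3 -> HIT, frames=[3,-] (faults so far: 1)
  step 2: ref 3 -> HIT, frames=[3,-] (faults so far: 1)
  step 3: ref 3 -> HIT, frames=[3,-] (faults so far: 1)
  step 4: ref 3 -> HIT, frames=[3,-] (faults so far: 1)
  step 5: ref 5 -> FAULT, frames=[3,5] (faults so far: 2)
  step 6: ref 5 -> HIT, frames=[3,5] (faults so far: 2)
  step 7: ref 5 -> HIT, frames=[3,5] (faults so far: 2)
  step 8: ref 5 -> HIT, frames=[3,5] (faults so far: 2)
  step 9: ref 4 -> FAULT, evict 5, frames=[3,4] (faults so far: 3)
  step 10: ref 3 -> HIT, frames=[3,4] (faults so far: 3)
  step 11: ref 5 -> FAULT, evict 3, frames=[5,4] (faults so far: 4)
  step 12: ref 4 -> HIT, frames=[5,4] (faults so far: 4)
  step 13: ref 4 -> HIT, frames=[5,4] (faults so far: 4)
  Optimal total faults: 4

Answer: 6 6 4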